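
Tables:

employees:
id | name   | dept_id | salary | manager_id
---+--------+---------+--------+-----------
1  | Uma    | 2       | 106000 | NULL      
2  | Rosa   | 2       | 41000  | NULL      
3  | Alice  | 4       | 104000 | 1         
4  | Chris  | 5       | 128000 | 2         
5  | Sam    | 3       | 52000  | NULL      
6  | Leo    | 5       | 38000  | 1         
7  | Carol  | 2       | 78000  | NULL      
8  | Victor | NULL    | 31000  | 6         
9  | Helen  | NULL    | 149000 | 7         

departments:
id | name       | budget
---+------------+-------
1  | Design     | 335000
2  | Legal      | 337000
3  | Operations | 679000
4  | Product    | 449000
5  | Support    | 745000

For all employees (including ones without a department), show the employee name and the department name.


LEFT JOIN keeps every row from employees (the left table); where dept_id has no match in departments, the department columns become NULL. Walk through each employee:
  - employee 1 (Uma): dept_id=2 -> matches Legal
  - employee 2 (Rosa): dept_id=2 -> matches Legal
  - employee 3 (Alice): dept_id=4 -> matches Product
  - employee 4 (Chris): dept_id=5 -> matches Support
  - employee 5 (Sam): dept_id=3 -> matches Operations
  - employee 6 (Leo): dept_id=5 -> matches Support
  - employee 7 (Carol): dept_id=2 -> matches Legal
  - employee 8 (Victor): dept_id=NULL, no match -> kept with NULL
  - employee 9 (Helen): dept_id=NULL, no match -> kept with NULL
All 9 rows appear; 2 have NULL department.

SQL:
SELECT a.name, b.name AS department
FROM employees a
LEFT JOIN departments b ON a.dept_id = b.id

Result:
name   | department
-------+-----------
Uma    | Legal     
Rosa   | Legal     
Alice  | Product   
Chris  | Support   
Sam    | Operations
Leo    | Support   
Carol  | Legal     
Victor | NULL      
Helen  | NULL      


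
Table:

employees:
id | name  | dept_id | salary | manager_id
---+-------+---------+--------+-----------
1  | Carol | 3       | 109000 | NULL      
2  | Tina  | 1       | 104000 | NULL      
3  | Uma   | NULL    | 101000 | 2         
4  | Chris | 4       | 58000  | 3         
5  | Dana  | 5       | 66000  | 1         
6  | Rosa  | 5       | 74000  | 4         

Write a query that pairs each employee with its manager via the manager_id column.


This is a self-join: employees is joined to a second copy of itself, matching each row's manager_id to another row's id. Use LEFT JOIN so rows with manager_id=NULL are kept.
  - employee 1 (Carol): manager_id=NULL -> NULL
  - employee 2 (Tina): manager_id=NULL -> NULL
  - employee 3 (Uma): manager_id=2 -> Tina
  - employee 4 (Chris): manager_id=3 -> Uma
  - employee 5 (Dana): manager_id=1 -> Carol
  - employee 6 (Rosa): manager_id=4 -> Chris

SQL:
SELECT a.name AS item, b.name AS manager
FROM employees a
LEFT JOIN employees b ON a.manager_id = b.id

Result:
item  | manager
------+--------
Carol | NULL   
Tina  | NULL   
Uma   | Tina   
Chris | Uma    
Dana  | Carol  
Rosa  | Chris  


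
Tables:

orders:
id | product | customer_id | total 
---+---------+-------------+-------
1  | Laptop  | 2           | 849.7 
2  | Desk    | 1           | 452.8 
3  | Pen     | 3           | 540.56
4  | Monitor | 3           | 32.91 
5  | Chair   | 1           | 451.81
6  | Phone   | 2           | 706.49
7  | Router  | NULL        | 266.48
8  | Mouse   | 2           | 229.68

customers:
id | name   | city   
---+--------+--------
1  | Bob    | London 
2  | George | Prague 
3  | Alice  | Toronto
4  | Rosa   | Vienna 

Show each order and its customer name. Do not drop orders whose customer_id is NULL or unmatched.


LEFT JOIN keeps every row from orders (the left table); where customer_id has no match in customers, the customer columns become NULL. Walk through each order:
  - order 1 (Laptop): customer_id=2 -> matches George
  - order 2 (Desk): customer_id=1 -> matches Bob
  - order 3 (Pen): customer_id=3 -> matches Alice
  - order 4 (Monitor): customer_id=3 -> matches Alice
  - order 5 (Chair): customer_id=1 -> matches Bob
  - order 6 (Phone): customer_id=2 -> matches George
  - order 7 (Router): customer_id=NULL, no match -> kept with NULL
  - order 8 (Mouse): customer_id=2 -> matches George
All 8 rows appear; 1 has NULL customer.

SQL:
SELECT a.product, b.name AS customer
FROM orders a
LEFT JOIN customers b ON a.customer_id = b.id

Result:
product | customer
--------+---------
Laptop  | George  
Desk    | Bob     
Pen     | Alice   
Monitor | Alice   
Chair   | Bob     
Phone   | George  
Router  | NULL    
Mouse   | George  


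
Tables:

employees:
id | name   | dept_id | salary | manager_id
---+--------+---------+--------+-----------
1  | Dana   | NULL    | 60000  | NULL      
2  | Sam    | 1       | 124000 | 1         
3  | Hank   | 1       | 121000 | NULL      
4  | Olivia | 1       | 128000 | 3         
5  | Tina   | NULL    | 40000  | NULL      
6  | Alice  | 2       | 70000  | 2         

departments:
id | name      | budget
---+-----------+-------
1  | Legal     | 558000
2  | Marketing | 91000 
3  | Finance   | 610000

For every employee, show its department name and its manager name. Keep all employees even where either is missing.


Two LEFT JOINs from the same base table employees: one to departments via dept_id, one to employees itself via manager_id. Both are LEFT so every employee is preserved.
Match against departments:
  - employee 1 (Dana): dept_id=NULL, no match -> kept with NULL
  - employee 2 (Sam): dept_id=1 -> matches Legal
  - employee 3 (Hank): dept_id=1 -> matches Legal
  - employee 4 (Olivia): dept_id=1 -> matches Legal
  - employee 5 (Tina): dept_id=NULL, no match -> kept with NULL
  - employee 6 (Alice): dept_id=2 -> matches Marketing
Match against employees (self):
  - employee 1 (Dana): manager_id=NULL -> NULL
  - employee 2 (Sam): manager_id=1 -> Dana
  - employee 3 (Hank): manager_id=NULL -> NULL
  - employee 4 (Olivia): manager_id=3 -> Hank
  - employee 5 (Tina): manager_id=NULL -> NULL
  - employee 6 (Alice): manager_id=2 -> Sam

SQL:
SELECT a.name, b.name AS department, c.name AS manager
FROM employees a
LEFT JOIN departments b ON a.dept_id = b.id
LEFT JOIN employees c ON a.manager_id = c.id

Result:
name   | department | manager
-------+------------+--------
Dana   | NULL       | NULL   
Sam    | Legal      | Dana   
Hank   | Legal      | NULL   
Olivia | Legal      | Hank   
Tina   | NULL       | NULL   
Alice  | Marketing  | Sam    


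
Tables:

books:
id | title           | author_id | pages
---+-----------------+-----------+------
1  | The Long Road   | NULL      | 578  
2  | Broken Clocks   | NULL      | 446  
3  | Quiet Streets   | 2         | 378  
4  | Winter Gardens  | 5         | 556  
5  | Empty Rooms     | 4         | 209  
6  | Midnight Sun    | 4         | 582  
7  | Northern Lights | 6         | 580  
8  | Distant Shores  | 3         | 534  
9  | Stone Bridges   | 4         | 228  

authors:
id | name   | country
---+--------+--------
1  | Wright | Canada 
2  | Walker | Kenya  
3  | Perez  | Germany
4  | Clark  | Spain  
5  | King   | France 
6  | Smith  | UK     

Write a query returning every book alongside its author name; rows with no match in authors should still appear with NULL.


LEFT JOIN keeps every row from books (the left table); where author_id has no match in authors, the author columns become NULL. Walk through each book:
  - book 1 (The Long Road): author_id=NULL, no match -> kept with NULL
  - book 2 (Broken Clocks): author_id=NULL, no match -> kept with NULL
  - book 3 (Quiet Streets): author_id=2 -> matches Walker
  - book 4 (Winter Gardens): author_id=5 -> matches King
  - book 5 (Empty Rooms): author_id=4 -> matches Clark
  - book 6 (Midnight Sun): author_id=4 -> matches Clark
  - book 7 (Northern Lights): author_id=6 -> matches Smith
  - book 8 (Distant Shores): author_id=3 -> matches Perez
  - book 9 (Stone Bridges): author_id=4 -> matches Clark
All 9 rows appear; 2 have NULL author.

SQL:
SELECT a.title, b.name AS author
FROM books a
LEFT JOIN authors b ON a.author_id = b.id

Result:
title           | author
----------------+-------
The Long Road   | NULL  
Broken Clocks   | NULL  
Quiet Streets   | Walker
Winter Gardens  | King  
Empty Rooms     | Clark 
Midnight Sun    | Clark 
Northern Lights | Smith 
Distant Shores  | Perez 
Stone Bridges   | Clark 


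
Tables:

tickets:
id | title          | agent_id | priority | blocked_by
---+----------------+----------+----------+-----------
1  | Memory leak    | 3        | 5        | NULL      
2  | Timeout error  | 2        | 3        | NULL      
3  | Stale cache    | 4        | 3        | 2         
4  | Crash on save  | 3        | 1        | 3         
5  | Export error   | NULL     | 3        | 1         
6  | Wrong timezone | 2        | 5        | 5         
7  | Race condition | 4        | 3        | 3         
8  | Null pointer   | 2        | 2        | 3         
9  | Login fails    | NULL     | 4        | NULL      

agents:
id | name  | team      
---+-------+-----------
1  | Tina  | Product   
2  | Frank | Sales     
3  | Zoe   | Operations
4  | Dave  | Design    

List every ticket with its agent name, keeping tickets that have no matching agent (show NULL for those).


LEFT JOIN keeps every row from tickets (the left table); where agent_id has no match in agents, the agent columns become NULL. Walk through each ticket:
  - ticket 1 (Memory leak): agent_id=3 -> matches Zoe
  - ticket 2 (Timeout error): agent_id=2 -> matches Frank
  - ticket 3 (Stale cache): agent_id=4 -> matches Dave
  - ticket 4 (Crash on save): agent_id=3 -> matches Zoe
  - ticket 5 (Export error): agent_id=NULL, no match -> kept with NULL
  - ticket 6 (Wrong timezone): agent_id=2 -> matches Frank
  - ticket 7 (Race condition): agent_id=4 -> matches Dave
  - ticket 8 (Null pointer): agent_id=2 -> matches Frank
  - ticket 9 (Login fails): agent_id=NULL, no match -> kept with NULL
All 9 rows appear; 2 have NULL agent.

SQL:
SELECT a.title, b.name AS agent
FROM tickets a
LEFT JOIN agents b ON a.agent_id = b.id

Result:
title          | agent
---------------+------
Memory leak    | Zoe  
Timeout error  | Frank
Stale cache    | Dave 
Crash on save  | Zoe  
Export error   | NULL 
Wrong timezone | Frank
Race condition | Dave 
Null pointer   | Frank
Login fails    | NULL 


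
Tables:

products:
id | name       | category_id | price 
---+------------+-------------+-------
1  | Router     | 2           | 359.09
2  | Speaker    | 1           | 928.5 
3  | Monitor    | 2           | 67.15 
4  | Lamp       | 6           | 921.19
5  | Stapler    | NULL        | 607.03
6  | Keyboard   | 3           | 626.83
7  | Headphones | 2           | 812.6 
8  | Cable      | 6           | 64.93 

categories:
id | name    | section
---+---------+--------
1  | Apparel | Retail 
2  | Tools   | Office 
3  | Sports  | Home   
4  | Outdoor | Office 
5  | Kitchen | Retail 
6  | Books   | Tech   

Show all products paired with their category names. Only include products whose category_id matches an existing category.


INNER JOIN keeps only products rows whose category_id matches an id in categories. Walk through each product:
  - product 1 (Router): category_id=2 -> matches Tools
  - product 2 (Speaker): category_id=1 -> matches Apparel
  - product 3 (Monitor): category_id=2 -> matches Tools
  - product 4 (Lamp): category_id=6 -> matches Books
  - product 5 (Stapler): category_id=NULL, no match -> dropped
  - product 6 (Keyboard): category_id=3 -> matches Sports
  - product 7 (Headphones): category_id=2 -> matches Tools
  - product 8 (Cable): category_id=6 -> matches Books
So 1 of 8 rows is dropped.

SQL:
SELECT a.name, b.name AS category
FROM products a
INNER JOIN categories b ON a.category_id = b.id

Result:
name       | category
-----------+---------
Router     | Tools   
Speaker    | Apparel 
Monitor    | Tools   
Lamp       | Books   
Keyboard   | Sports  
Headphones | Tools   
Cable      | Books   


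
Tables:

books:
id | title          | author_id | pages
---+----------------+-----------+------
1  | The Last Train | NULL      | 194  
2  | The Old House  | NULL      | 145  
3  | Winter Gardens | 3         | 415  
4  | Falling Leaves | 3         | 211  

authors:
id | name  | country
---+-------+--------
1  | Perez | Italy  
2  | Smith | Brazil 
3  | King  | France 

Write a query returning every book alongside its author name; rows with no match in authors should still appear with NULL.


LEFT JOIN keeps every row from books (the left table); where author_id has no match in authors, the author columns become NULL. Walk through each book:
  - book 1 (The Last Train): author_id=NULL, no match -> kept with NULL
  - book 2 (The Old House): author_id=NULL, no match -> kept with NULL
  - book 3 (Winter Gardens): author_id=3 -> matches King
  - book 4 (Falling Leaves): author_id=3 -> matches King
All 4 rows appear; 2 have NULL author.

SQL:
SELECT a.title, b.name AS author
FROM books a
LEFT JOIN authors b ON a.author_id = b.id

Result:
title          | author
---------------+-------
The Last Train | NULL  
The Old House  | NULL  
Winter Gardens | King  
Falling Leaves | King  


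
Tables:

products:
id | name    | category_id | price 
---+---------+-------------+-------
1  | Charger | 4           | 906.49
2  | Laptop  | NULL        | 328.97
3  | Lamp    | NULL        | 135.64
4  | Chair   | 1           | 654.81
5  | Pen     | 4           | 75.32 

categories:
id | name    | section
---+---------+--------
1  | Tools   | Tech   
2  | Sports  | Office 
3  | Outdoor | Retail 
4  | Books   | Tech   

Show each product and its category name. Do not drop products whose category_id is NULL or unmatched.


LEFT JOIN keeps every row from products (the left table); where category_id has no match in categories, the category columns become NULL. Walk through each product:
  - product 1 (Charger): category_id=4 -> matches Books
  - product 2 (Laptop): category_id=NULL, no match -> kept with NULL
  - product 3 (Lamp): category_id=NULL, no match -> kept with NULL
  - product 4 (Chair): category_id=1 -> matches Tools
  - product 5 (Pen): category_id=4 -> matches Books
All 5 rows appear; 2 have NULL category.

SQL:
SELECT a.name, b.name AS category
FROM products a
LEFT JOIN categories b ON a.category_id = b.id

Result:
name    | category
--------+---------
Charger | Books   
Laptop  | NULL    
Lamp    | NULL    
Chair   | Tools   
Pen     | Books   


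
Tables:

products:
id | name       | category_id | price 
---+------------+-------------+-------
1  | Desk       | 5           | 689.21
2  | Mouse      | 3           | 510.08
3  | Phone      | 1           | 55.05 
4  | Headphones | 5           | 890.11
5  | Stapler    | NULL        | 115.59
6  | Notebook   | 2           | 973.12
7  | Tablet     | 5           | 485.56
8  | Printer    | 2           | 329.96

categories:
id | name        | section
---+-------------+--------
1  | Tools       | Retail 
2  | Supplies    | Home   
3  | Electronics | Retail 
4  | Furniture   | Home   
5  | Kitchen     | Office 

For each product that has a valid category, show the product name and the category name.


INNER JOIN keeps only products rows whose category_id matches an id in categories. Walk through each product:
  - product 1 (Desk): category_id=5 -> matches Kitchen
  - product 2 (Mouse): category_id=3 -> matches Electronics
  - product 3 (Phone): category_id=1 -> matches Tools
  - product 4 (Headphones): category_id=5 -> matches Kitchen
  - product 5 (Stapler): category_id=NULL, no match -> dropped
  - product 6 (Notebook): category_id=2 -> matches Supplies
  - product 7 (Tablet): category_id=5 -> matches Kitchen
  - product 8 (Printer): category_id=2 -> matches Supplies
So 1 of 8 rows is dropped.

SQL:
SELECT a.name, b.name AS category
FROM products a
INNER JOIN categories b ON a.category_id = b.id

Result:
name       | category   
-----------+------------
Desk       | Kitchen    
Mouse      | Electronics
Phone      | Tools      
Headphones | Kitchen    
Notebook   | Supplies   
Tablet     | Kitchen    
Printer    | Supplies   


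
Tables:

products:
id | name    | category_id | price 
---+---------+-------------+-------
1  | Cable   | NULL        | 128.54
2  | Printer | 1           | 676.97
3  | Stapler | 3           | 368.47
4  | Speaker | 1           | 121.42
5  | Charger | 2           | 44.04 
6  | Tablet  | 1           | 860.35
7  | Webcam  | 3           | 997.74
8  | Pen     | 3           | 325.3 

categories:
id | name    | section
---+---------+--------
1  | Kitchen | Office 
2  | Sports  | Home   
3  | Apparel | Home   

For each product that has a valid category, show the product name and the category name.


INNER JOIN keeps only products rows whose category_id matches an id in categories. Walk through each product:
  - product 1 (Cable): category_id=NULL, no match -> dropped
  - product 2 (Printer): category_id=1 -> matches Kitchen
  - product 3 (Stapler): category_id=3 -> matches Apparel
  - product 4 (Speaker): category_id=1 -> matches Kitchen
  - product 5 (Charger): category_id=2 -> matches Sports
  - product 6 (Tablet): category_id=1 -> matches Kitchen
  - product 7 (Webcam): category_id=3 -> matches Apparel
  - product 8 (Pen): category_id=3 -> matches Apparel
So 1 of 8 rows is dropped.

SQL:
SELECT a.name, b.name AS category
FROM products a
INNER JOIN categories b ON a.category_id = b.id

Result:
name    | category
--------+---------
Printer | Kitchen 
Stapler | Apparel 
Speaker | Kitchen 
Charger | Sports  
Tablet  | Kitchen 
Webcam  | Apparel 
Pen     | Apparel 


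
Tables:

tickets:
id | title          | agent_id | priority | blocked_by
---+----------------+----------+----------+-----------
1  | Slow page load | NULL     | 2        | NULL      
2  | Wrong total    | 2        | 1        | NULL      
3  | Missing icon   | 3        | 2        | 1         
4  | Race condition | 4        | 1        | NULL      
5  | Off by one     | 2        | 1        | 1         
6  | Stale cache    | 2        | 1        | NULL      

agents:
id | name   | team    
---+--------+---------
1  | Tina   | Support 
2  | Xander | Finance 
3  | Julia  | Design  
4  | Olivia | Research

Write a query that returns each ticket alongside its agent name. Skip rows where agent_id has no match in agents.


INNER JOIN keeps only tickets rows whose agent_id matches an id in agents. Walk through each ticket:
  - ticket 1 (Slow page load): agent_id=NULL, no match -> dropped
  - ticket 2 (Wrong total): agent_id=2 -> matches Xander
  - ticket 3 (Missing icon): agent_id=3 -> matches Julia
  - ticket 4 (Race condition): agent_id=4 -> matches Olivia
  - ticket 5 (Off by one): agent_id=2 -> matches Xander
  - ticket 6 (Stale cache): agent_id=2 -> matches Xander
So 1 of 6 rows is dropped.

SQL:
SELECT a.title, b.name AS agent
FROM tickets a
INNER JOIN agents b ON a.agent_id = b.id

Result:
title          | agent 
---------------+-------
Wrong total    | Xander
Missing icon   | Julia 
Race condition | Olivia
Off by one     | Xander
Stale cache    | Xander


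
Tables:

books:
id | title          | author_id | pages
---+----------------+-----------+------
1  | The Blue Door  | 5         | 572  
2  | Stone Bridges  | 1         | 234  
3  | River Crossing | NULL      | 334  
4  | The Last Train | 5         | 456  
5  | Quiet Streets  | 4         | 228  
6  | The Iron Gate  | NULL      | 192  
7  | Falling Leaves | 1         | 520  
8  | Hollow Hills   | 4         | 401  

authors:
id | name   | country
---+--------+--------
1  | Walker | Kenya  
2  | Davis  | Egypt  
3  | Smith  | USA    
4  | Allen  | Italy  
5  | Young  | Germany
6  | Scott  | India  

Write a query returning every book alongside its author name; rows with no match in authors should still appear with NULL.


LEFT JOIN keeps every row from books (the left table); where author_id has no match in authors, the author columns become NULL. Walk through each book:
  - book 1 (The Blue Door): author_id=5 -> matches Young
  - book 2 (Stone Bridges): author_id=1 -> matches Walker
  - book 3 (River Crossing): author_id=NULL, no match -> kept with NULL
  - book 4 (The Last Train): author_id=5 -> matches Young
  - book 5 (Quiet Streets): author_id=4 -> matches Allen
  - book 6 (The Iron Gate): author_id=NULL, no match -> kept with NULL
  - book 7 (Falling Leaves): author_id=1 -> matches Walker
  - book 8 (Hollow Hills): author_id=4 -> matches Allen
All 8 rows appear; 2 have NULL author.

SQL:
SELECT a.title, b.name AS author
FROM books a
LEFT JOIN authors b ON a.author_id = b.id

Result:
title          | author
---------------+-------
The Blue Door  | Young 
Stone Bridges  | Walker
River Crossing | NULL  
The Last Train | Young 
Quiet Streets  | Allen 
The Iron Gate  | NULL  
Falling Leaves | Walker
Hollow Hills   | Allen 


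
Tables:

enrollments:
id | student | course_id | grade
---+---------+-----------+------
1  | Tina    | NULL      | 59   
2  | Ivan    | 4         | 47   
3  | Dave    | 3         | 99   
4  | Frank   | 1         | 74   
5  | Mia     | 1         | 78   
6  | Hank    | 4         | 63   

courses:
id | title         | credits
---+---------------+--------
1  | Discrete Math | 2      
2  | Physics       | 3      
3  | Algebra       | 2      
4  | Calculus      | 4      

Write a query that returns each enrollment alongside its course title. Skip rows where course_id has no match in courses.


INNER JOIN keeps only enrollments rows whose course_id matches an id in courses. Walk through each enrollment:
  - enrollment 1 (Tina): course_id=NULL, no match -> dropped
  - enrollment 2 (Ivan): course_id=4 -> matches Calculus
  - enrollment 3 (Dave): course_id=3 -> matches Algebra
  - enrollment 4 (Frank): course_id=1 -> matches Discrete Math
  - enrollment 5 (Mia): course_id=1 -> matches Discrete Math
  - enrollment 6 (Hank): course_id=4 -> matches Calculus
So 1 of 6 rows is dropped.

SQL:
SELECT a.student, b.title AS course
FROM enrollments a
INNER JOIN courses b ON a.course_id = b.id

Result:
student | course       
--------+--------------
Ivan    | Calculus     
Dave    | Algebra      
Frank   | Discrete Math
Mia     | Discrete Math
Hank    | Calculus     


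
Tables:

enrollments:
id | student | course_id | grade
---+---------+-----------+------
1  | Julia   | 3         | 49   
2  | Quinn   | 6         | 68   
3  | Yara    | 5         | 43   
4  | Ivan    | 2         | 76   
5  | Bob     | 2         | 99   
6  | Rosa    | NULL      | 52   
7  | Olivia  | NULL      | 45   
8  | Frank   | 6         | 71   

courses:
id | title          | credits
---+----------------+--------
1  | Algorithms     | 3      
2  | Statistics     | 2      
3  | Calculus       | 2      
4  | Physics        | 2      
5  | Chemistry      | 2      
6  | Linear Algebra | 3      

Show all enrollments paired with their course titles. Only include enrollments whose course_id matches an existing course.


INNER JOIN keeps only enrollments rows whose course_id matches an id in courses. Walk through each enrollment:
  - enrollment 1 (Julia): course_id=3 -> matches Calculus
  - enrollment 2 (Quinn): course_id=6 -> matches Linear Algebra
  - enrollment 3 (Yara): course_id=5 -> matches Chemistry
  - enrollment 4 (Ivan): course_id=2 -> matches Statistics
  - enrollment 5 (Bob): course_id=2 -> matches Statistics
  - enrollment 6 (Rosa): course_id=NULL, no match -> dropped
  - enrollment 7 (Olivia): course_id=NULL, no match -> dropped
  - enrollment 8 (Frank): course_id=6 -> matches Linear Algebra
So 2 of 8 rows are dropped.

SQL:
SELECT a.student, b.title AS course
FROM enrollments a
INNER JOIN courses b ON a.course_id = b.id

Result:
student | course        
--------+---------------
Julia   | Calculus      
Quinn   | Linear Algebra
Yara    | Chemistry     
Ivan    | Statistics    
Bob     | Statistics    
Frank   | Linear Algebra


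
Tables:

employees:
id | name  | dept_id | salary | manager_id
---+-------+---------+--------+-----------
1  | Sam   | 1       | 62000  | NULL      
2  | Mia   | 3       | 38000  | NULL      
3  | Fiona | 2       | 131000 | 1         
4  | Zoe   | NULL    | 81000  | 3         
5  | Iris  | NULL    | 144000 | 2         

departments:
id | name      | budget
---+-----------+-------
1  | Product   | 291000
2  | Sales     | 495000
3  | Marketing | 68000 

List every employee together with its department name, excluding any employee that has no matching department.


INNER JOIN keeps only employees rows whose dept_id matches an id in departments. Walk through each employee:
  - employee 1 (Sam): dept_id=1 -> matches Product
  - employee 2 (Mia): dept_id=3 -> matches Marketing
  - employee 3 (Fiona): dept_id=2 -> matches Sales
  - employee 4 (Zoe): dept_id=NULL, no match -> dropped
  - employee 5 (Iris): dept_id=NULL, no match -> dropped
So 2 of 5 rows are dropped.

SQL:
SELECT a.name, b.name AS department
FROM employees a
INNER JOIN departments b ON a.dept_id = b.id

Result:
name  | department
------+-----------
Sam   | Product   
Mia   | Marketing 
Fiona | Sales     


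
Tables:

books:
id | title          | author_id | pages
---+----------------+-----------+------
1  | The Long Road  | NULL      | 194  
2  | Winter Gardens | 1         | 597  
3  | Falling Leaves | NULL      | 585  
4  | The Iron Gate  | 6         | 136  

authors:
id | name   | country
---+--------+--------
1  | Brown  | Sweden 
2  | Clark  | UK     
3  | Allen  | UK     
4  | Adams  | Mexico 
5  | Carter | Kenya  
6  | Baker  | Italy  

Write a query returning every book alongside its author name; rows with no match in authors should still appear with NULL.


LEFT JOIN keeps every row from books (the left table); where author_id has no match in authors, the author columns become NULL. Walk through each book:
  - book 1 (The Long Road): author_id=NULL, no match -> kept with NULL
  - book 2 (Winter Gardens): author_id=1 -> matches Brown
  - book 3 (Falling Leaves): author_id=NULL, no match -> kept with NULL
  - book 4 (The Iron Gate): author_id=6 -> matches Baker
All 4 rows appear; 2 have NULL author.

SQL:
SELECT a.title, b.name AS author
FROM books a
LEFT JOIN authors b ON a.author_id = b.id

Result:
title          | author
---------------+-------
The Long Road  | NULL  
Winter Gardens | Brown 
Falling Leaves | NULL  
The Iron Gate  | Baker 


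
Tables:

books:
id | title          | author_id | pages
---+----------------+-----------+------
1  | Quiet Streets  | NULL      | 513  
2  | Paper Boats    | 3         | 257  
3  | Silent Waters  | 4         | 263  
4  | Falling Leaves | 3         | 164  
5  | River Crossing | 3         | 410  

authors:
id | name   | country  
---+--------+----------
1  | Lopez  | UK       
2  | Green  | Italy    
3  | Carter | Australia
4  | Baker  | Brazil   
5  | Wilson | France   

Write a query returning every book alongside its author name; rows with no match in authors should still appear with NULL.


LEFT JOIN keeps every row from books (the left table); where author_id has no match in authors, the author columns become NULL. Walk through each book:
  - book 1 (Quiet Streets): author_id=NULL, no match -> kept with NULL
  - book 2 (Paper Boats): author_id=3 -> matches Carter
  - book 3 (Silent Waters): author_id=4 -> matches Baker
  - book 4 (Falling Leaves): author_id=3 -> matches Carter
  - book 5 (River Crossing): author_id=3 -> matches Carter
All 5 rows appear; 1 has NULL author.

SQL:
SELECT a.title, b.name AS author
FROM books a
LEFT JOIN authors b ON a.author_id = b.id

Result:
title          | author
---------------+-------
Quiet Streets  | NULL  
Paper Boats    | Carter
Silent Waters  | Baker 
Falling Leaves | Carter
River Crossing | Carter


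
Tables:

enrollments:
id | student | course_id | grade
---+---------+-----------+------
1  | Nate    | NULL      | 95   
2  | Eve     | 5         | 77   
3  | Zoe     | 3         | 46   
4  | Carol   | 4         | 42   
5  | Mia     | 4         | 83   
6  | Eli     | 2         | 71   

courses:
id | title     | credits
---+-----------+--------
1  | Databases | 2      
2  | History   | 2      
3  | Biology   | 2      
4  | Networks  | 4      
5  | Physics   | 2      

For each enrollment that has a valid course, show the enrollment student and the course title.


INNER JOIN keeps only enrollments rows whose course_id matches an id in courses. Walk through each enrollment:
  - enrollment 1 (Nate): course_id=NULL, no match -> dropped
  - enrollment 2 (Eve): course_id=5 -> matches Physics
  - enrollment 3 (Zoe): course_id=3 -> matches Biology
  - enrollment 4 (Carol): course_id=4 -> matches Networks
  - enrollment 5 (Mia): course_id=4 -> matches Networks
  - enrollment 6 (Eli): course_id=2 -> matches History
So 1 of 6 rows is dropped.

SQL:
SELECT a.student, b.title AS course
FROM enrollments a
INNER JOIN courses b ON a.course_id = b.id

Result:
student | course  
--------+---------
Eve     | Physics 
Zoe     | Biology 
Carol   | Networks
Mia     | Networks
Eli     | History 


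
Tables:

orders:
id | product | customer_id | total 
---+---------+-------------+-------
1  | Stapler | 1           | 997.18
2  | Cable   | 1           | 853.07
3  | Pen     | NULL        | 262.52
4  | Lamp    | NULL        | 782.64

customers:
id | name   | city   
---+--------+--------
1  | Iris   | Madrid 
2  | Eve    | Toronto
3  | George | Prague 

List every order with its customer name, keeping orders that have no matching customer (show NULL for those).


LEFT JOIN keeps every row from orders (the left table); where customer_id has no match in customers, the customer columns become NULL. Walk through each order:
  - order 1 (Stapler): customer_id=1 -> matches Iris
  - order 2 (Cable): customer_id=1 -> matches Iris
  - order 3 (Pen): customer_id=NULL, no match -> kept with NULL
  - order 4 (Lamp): customer_id=NULL, no match -> kept with NULL
All 4 rows appear; 2 have NULL customer.

SQL:
SELECT a.product, b.name AS customer
FROM orders a
LEFT JOIN customers b ON a.customer_id = b.id

Result:
product | customer
--------+---------
Stapler | Iris    
Cable   | Iris    
Pen     | NULL    
Lamp    | NULL    


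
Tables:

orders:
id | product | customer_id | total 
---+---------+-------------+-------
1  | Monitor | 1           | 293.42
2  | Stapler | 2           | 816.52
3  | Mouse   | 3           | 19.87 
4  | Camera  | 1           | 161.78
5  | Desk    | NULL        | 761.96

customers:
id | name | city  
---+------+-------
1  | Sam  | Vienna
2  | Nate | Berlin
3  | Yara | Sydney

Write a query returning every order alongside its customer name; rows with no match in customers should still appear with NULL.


LEFT JOIN keeps every row from orders (the left table); where customer_id has no match in customers, the customer columns become NULL. Walk through each order:
  - order 1 (Monitor): customer_id=1 -> matches Sam
  - order 2 (Stapler): customer_id=2 -> matches Nate
  - order 3 (Mouse): customer_id=3 -> matches Yara
  - order 4 (Camera): customer_id=1 -> matches Sam
  - order 5 (Desk): customer_id=NULL, no match -> kept with NULL
All 5 rows appear; 1 has NULL customer.

SQL:
SELECT a.product, b.name AS customer
FROM orders a
LEFT JOIN customers b ON a.customer_id = b.id

Result:
product | customer
--------+---------
Monitor | Sam     
Stapler | Nate    
Mouse   | Yara    
Camera  | Sam     
Desk    | NULL    


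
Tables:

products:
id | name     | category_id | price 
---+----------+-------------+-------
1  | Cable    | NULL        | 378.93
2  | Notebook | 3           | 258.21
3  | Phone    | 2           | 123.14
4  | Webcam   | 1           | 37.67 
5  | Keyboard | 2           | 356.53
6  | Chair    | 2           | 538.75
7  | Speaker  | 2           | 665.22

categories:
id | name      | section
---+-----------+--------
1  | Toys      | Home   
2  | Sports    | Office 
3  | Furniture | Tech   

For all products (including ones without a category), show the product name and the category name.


LEFT JOIN keeps every row from products (the left table); where category_id has no match in categories, the category columns become NULL. Walk through each product:
  - product 1 (Cable): category_id=NULL, no match -> kept with NULL
  - product 2 (Notebook): category_id=3 -> matches Furniture
  - product 3 (Phone): category_id=2 -> matches Sports
  - product 4 (Webcam): category_id=1 -> matches Toys
  - product 5 (Keyboard): category_id=2 -> matches Sports
  - product 6 (Chair): category_id=2 -> matches Sports
  - product 7 (Speaker): category_id=2 -> matches Sports
All 7 rows appear; 1 has NULL category.

SQL:
SELECT a.name, b.name AS category
FROM products a
LEFT JOIN categories b ON a.category_id = b.id

Result:
name     | category 
---------+----------
Cable    | NULL     
Notebook | Furniture
Phone    | Sports   
Webcam   | Toys     
Keyboard | Sports   
Chair    | Sports   
Speaker  | Sports   


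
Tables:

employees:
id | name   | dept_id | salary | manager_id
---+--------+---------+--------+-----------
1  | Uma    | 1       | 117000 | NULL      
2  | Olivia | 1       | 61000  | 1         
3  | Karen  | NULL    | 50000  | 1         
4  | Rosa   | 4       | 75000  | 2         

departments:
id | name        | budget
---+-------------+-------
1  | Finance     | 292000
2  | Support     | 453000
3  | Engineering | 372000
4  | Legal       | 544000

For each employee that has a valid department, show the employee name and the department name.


INNER JOIN keeps only employees rows whose dept_id matches an id in departments. Walk through each employee:
  - employee 1 (Uma): dept_id=1 -> matches Finance
  - employee 2 (Olivia): dept_id=1 -> matches Finance
  - employee 3 (Karen): dept_id=NULL, no match -> dropped
  - employee 4 (Rosa): dept_id=4 -> matches Legal
So 1 of 4 rows is dropped.

SQL:
SELECT a.name, b.name AS department
FROM employees a
INNER JOIN departments b ON a.dept_id = b.id

Result:
name   | department
-------+-----------
Uma    | Finance   
Olivia | Finance   
Rosa   | Legal     


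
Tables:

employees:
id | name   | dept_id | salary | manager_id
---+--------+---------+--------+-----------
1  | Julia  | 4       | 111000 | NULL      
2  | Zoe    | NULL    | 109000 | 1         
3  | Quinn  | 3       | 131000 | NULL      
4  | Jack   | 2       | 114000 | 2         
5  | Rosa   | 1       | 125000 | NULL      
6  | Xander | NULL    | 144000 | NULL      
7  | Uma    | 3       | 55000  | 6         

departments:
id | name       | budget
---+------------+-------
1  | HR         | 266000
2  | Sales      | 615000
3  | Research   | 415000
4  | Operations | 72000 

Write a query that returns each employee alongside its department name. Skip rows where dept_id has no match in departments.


INNER JOIN keeps only employees rows whose dept_id matches an id in departments. Walk through each employee:
  - employee 1 (Julia): dept_id=4 -> matches Operations
  - employee 2 (Zoe): dept_id=NULL, no match -> dropped
  - employee 3 (Quinn): dept_id=3 -> matches Research
  - employee 4 (Jack): dept_id=2 -> matches Sales
  - employee 5 (Rosa): dept_id=1 -> matches HR
  - employee 6 (Xander): dept_id=NULL, no match -> dropped
  - employee 7 (Uma): dept_id=3 -> matches Research
So 2 of 7 rows are dropped.

SQL:
SELECT a.name, b.name AS department
FROM employees a
INNER JOIN departments b ON a.dept_id = b.id

Result:
name  | department
------+-----------
Julia | Operations
Quinn | Research  
Jack  | Sales     
Rosa  | HR        
Uma   | Research  


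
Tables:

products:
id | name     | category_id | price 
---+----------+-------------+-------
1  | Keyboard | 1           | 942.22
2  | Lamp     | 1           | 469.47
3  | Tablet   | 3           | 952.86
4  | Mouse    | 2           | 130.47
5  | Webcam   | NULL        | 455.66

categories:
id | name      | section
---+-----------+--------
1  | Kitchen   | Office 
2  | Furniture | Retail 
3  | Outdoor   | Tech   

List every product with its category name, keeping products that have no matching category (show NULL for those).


LEFT JOIN keeps every row from products (the left table); where category_id has no match in categories, the category columns become NULL. Walk through each product:
  - product 1 (Keyboard): category_id=1 -> matches Kitchen
  - product 2 (Lamp): category_id=1 -> matches Kitchen
  - product 3 (Tablet): category_id=3 -> matches Outdoor
  - product 4 (Mouse): category_id=2 -> matches Furniture
  - product 5 (Webcam): category_id=NULL, no match -> kept with NULL
All 5 rows appear; 1 has NULL category.

SQL:
SELECT a.name, b.name AS category
FROM products a
LEFT JOIN categories b ON a.category_id = b.id

Result:
name     | category 
---------+----------
Keyboard | Kitchen  
Lamp     | Kitchen  
Tablet   | Outdoor  
Mouse    | Furniture
Webcam   | NULL     


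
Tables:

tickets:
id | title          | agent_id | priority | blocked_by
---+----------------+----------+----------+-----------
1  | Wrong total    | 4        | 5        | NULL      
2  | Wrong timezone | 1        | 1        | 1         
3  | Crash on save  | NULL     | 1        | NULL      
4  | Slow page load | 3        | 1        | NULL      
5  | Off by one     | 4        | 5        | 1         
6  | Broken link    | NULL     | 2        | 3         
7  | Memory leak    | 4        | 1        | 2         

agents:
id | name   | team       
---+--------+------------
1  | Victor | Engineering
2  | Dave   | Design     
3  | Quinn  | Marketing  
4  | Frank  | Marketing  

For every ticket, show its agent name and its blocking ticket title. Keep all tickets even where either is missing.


Two LEFT JOINs from the same base table tickets: one to agents via agent_id, one to tickets itself via blocked_by. Both are LEFT so every ticket is preserved.
Match against agents:
  - ticket 1 (Wrong total): agent_id=4 -> matches Frank
  - ticket 2 (Wrong timezone): agent_id=1 -> matches Victor
  - ticket 3 (Crash on save): agent_id=NULL, no match -> kept with NULL
  - ticket 4 (Slow page load): agent_id=3 -> matches Quinn
  - ticket 5 (Off by one): agent_id=4 -> matches Frank
  - ticket 6 (Broken link): agent_id=NULL, no match -> kept with NULL
  - ticket 7 (Memory leak): agent_id=4 -> matches Frank
Match against tickets (self):
  - ticket 1 (Wrong total): blocked_by=NULL -> NULL
  - ticket 2 (Wrong timezone): blocked_by=1 -> Wrong total
  - ticket 3 (Crash on save): blocked_by=NULL -> NULL
  - ticket 4 (Slow page load): blocked_by=NULL -> NULL
  - ticket 5 (Off by one): blocked_by=1 -> Wrong total
  - ticket 6 (Broken link): blocked_by=3 -> Crash on save
  - ticket 7 (Memory leak): blocked_by=2 -> Wrong timezone

SQL:
SELECT a.title, b.name AS agent, c.title AS blocked_by
FROM tickets a
LEFT JOIN agents b ON a.agent_id = b.id
LEFT JOIN tickets c ON a.blocked_by = c.id

Result:
title          | agent  | blocked_by    
---------------+--------+---------------
Wrong total    | Frank  | NULL          
Wrong timezone | Victor | Wrong total   
Crash on save  | NULL   | NULL          
Slow page load | Quinn  | NULL          
Off by one     | Frank  | Wrong total   
Broken link    | NULL   | Crash on save 
Memory leak    | Frank  | Wrong timezone


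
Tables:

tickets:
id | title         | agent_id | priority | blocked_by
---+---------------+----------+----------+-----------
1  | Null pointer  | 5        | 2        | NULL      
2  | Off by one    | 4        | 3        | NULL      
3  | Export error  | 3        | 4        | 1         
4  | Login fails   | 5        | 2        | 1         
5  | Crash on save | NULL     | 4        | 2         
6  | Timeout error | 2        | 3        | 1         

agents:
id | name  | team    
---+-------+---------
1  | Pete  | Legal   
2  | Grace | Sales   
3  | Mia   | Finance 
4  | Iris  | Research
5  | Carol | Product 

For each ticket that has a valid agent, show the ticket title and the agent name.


INNER JOIN keeps only tickets rows whose agent_id matches an id in agents. Walk through each ticket:
  - ticket 1 (Null pointer): agent_id=5 -> matches Carol
  - ticket 2 (Off by one): agent_id=4 -> matches Iris
  - ticket 3 (Export error): agent_id=3 -> matches Mia
  - ticket 4 (Login fails): agent_id=5 -> matches Carol
  - ticket 5 (Crash on save): agent_id=NULL, no match -> dropped
  - ticket 6 (Timeout error): agent_id=2 -> matches Grace
So 1 of 6 rows is dropped.

SQL:
SELECT a.title, b.name AS agent
FROM tickets a
INNER JOIN agents b ON a.agent_id = b.id

Result:
title         | agent
--------------+------
Null pointer  | Carol
Off by one    | Iris 
Export error  | Mia  
Login fails   | Carol
Timeout error | Grace


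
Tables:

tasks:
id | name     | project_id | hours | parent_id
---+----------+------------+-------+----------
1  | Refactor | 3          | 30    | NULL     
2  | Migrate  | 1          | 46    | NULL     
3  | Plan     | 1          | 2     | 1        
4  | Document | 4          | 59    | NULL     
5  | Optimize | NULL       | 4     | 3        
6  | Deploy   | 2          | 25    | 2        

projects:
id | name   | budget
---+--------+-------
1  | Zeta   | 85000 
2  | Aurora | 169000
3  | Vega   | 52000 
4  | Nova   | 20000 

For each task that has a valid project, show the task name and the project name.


INNER JOIN keeps only tasks rows whose project_id matches an id in projects. Walk through each task:
  - task 1 (Refactor): project_id=3 -> matches Vega
  - task 2 (Migrate): project_id=1 -> matches Zeta
  - task 3 (Plan): project_id=1 -> matches Zeta
  - task 4 (Document): project_id=4 -> matches Nova
  - task 5 (Optimize): project_id=NULL, no match -> dropped
  - task 6 (Deploy): project_id=2 -> matches Aurora
So 1 of 6 rows is dropped.

SQL:
SELECT a.name, b.name AS project
FROM tasks a
INNER JOIN projects b ON a.project_id = b.id

Result:
name     | project
---------+--------
Refactor | Vega   
Migrate  | Zeta   
Plan     | Zeta   
Document | Nova   
Deploy   | Aurora 
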